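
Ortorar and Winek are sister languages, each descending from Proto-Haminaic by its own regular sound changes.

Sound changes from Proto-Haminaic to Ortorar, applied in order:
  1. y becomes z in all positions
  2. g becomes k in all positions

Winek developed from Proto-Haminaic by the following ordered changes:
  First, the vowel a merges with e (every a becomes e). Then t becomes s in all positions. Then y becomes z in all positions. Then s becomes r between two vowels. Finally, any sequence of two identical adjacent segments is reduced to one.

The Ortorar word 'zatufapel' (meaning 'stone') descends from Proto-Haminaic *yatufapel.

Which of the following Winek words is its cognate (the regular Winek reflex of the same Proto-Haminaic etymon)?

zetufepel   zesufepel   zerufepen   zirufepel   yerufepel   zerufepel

Winek: start from *yatufapel.
  rule 1 (vowel merger): yatufapel → yetufepel
  rule 2 (unconditioned shift): yetufepel → yesufepel
  rule 3 (unconditioned shift): yesufepel → zesufepel
  rule 4 (rhotacism): zesufepel → zerufepel
  rule 5: no change — zerufepel
  ⇒ Winek zerufepel

zerufepel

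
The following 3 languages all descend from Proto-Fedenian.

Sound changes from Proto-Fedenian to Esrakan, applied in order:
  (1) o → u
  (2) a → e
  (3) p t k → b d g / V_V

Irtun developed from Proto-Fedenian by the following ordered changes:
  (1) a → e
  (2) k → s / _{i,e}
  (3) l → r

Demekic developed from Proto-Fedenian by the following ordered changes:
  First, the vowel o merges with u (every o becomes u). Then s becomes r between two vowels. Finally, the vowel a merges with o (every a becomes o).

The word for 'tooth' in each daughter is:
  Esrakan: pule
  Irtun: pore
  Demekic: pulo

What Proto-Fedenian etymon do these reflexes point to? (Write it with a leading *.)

Position 2: Esrakan has u, Irtun has o, Demekic has u. Irtun preserves o here (none of its changes turn any other segment into o), so the proto-segment is *o.
Position 4: Esrakan has e, Irtun has e, Demekic has o. In Demekic, o can only continue *a, so the proto-segment is *a.
Position 3: Esrakan has l, Irtun has r, Demekic has l. Esrakan preserves l here (none of its changes turn any other segment into l), so the proto-segment is *l.
This points to *pola. Verify forward in each daughter:
Esrakan: *pola > pula > pule  (by vowel merger, vowel merger)
Irtun: *pola > pole > pore  (by vowel merger, unconditioned shift)
Demekic: *pola
  pola → pula   [vowel merger]
  pula (rule 2 does not apply)
  pula → pulo   [vowel merger]
  giving Demekic pulo.
Only *pola yields all of Esrakan pule, Irtun pore, Demekic pulo.

*pola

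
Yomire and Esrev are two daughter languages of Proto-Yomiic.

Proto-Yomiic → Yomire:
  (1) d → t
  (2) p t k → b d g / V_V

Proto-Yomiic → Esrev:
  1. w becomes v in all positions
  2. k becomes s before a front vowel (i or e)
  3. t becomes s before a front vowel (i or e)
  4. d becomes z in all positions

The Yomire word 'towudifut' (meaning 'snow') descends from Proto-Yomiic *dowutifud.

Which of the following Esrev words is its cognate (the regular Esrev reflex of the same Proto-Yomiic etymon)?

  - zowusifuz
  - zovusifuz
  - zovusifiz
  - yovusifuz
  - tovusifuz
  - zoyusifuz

Esrev: start from *dowutifud.
  rule 1 (unconditioned shift): dowutifud → dovutifud
  rule 2: no change — dovutifud
  rule 3 (palatalisation): dovutifud → dovusifud
  rule 4 (unconditioned shift): dovusifud → zovusifuz
  ⇒ Esrev zovusifuz

zovusifuz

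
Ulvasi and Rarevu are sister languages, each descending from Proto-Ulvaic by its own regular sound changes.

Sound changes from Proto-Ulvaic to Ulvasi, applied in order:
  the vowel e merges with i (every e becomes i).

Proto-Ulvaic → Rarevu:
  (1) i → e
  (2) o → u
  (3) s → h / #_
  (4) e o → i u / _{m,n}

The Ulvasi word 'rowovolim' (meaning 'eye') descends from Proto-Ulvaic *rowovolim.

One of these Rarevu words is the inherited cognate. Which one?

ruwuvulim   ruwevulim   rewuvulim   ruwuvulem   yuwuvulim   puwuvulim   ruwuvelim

ruwuvulim

Rarevu: *rowovolim
  rowovolim → rowovolem   [vowel merger]
  rowovolem → ruwuvulem   [vowel merger]
  ruwuvulem (rule 3 does not apply)
  ruwuvulem → ruwuvulim   [pre-nasal raising]
  giving Rarevu ruwuvulim.
Only 'ruwuvulim' matches the regular Rarevu development of *rowovolim.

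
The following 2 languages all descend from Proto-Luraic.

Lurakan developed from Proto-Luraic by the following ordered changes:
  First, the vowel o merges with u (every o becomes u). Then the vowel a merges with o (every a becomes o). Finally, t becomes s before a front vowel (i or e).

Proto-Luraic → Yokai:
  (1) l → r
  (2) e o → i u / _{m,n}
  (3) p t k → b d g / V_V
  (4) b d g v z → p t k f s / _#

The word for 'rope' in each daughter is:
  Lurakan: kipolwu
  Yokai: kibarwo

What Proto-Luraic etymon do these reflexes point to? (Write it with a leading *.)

Position 7: Lurakan has u, Yokai has o. Yokai preserves o here (none of its changes turn any other segment into o), so the proto-segment is *o.
Position 3: Lurakan has p, Yokai has b. Lurakan preserves p here (none of its changes turn any other segment into p), so the proto-segment is *p.
Continuing position by position gives *kipalwo; check it forward:
Lurakan: start from *kipalwo.
  rule 1 (vowel merger): kipalwo → kipalwu
  rule 2 (vowel merger): kipalwu → kipolwu
  rule 3: no change — kipolwu
  ⇒ Lurakan kipolwu
Yokai: *kipalwo
  kipalwo → kiparwo   [unconditioned shift]
  kiparwo (rule 2 does not apply)
  kiparwo → kibarwo   [intervocalic voicing]
  kibarwo (rule 4 does not apply)
  giving Yokai kibarwo.
Only *kipalwo yields all of Lurakan kipolwu, Yokai kibarwo.

*kipalwo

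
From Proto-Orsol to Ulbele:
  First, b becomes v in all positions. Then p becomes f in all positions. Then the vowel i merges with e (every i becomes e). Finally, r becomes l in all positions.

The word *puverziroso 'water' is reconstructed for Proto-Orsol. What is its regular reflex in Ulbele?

Ulbele: start from *puverziroso.
  rule 1: no change — puverziroso
  rule 2 (unconditioned shift): puverziroso → fuverziroso
  rule 3 (vowel merger): fuverziroso → fuverzeroso
  rule 4 (unconditioned shift): fuverzeroso → fuvelzeloso
  ⇒ Ulbele fuvelzeloso

fuvelzeloso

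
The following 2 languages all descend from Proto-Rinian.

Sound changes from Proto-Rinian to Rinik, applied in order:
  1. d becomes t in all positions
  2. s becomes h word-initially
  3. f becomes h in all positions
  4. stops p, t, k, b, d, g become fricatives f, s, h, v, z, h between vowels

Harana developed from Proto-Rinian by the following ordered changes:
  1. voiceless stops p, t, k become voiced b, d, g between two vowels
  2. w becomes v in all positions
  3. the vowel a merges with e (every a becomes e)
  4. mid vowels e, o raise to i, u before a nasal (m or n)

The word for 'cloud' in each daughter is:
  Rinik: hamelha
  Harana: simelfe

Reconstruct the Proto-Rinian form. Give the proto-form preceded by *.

*samelfa

Position 1: Rinik has h, Harana has s. Harana preserves s here (none of its changes turn any other segment into s), so the proto-segment is *s.
Position 6: Rinik has h, Harana has f. Harana preserves f here (none of its changes turn any other segment into f), so the proto-segment is *f.
This points to *samelfa. Verify forward in each daughter:
Rinik: *samelfa
  samelfa (rule 1 does not apply)
  samelfa → hamelfa   [debuccalisation]
  hamelfa → hamelha   [unconditioned shift]
  hamelha (rule 4 does not apply)
  giving Rinik hamelha.
Harana: *samelfa > semelfe > simelfe  (by vowel merger, pre-nasal raising)
No other proto-form is consistent with every reflex, so the reconstruction is *samelfa.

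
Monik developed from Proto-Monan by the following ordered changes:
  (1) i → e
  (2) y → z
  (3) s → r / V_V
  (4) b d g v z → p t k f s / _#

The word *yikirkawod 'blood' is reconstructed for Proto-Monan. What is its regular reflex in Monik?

Monik: start from *yikirkawod.
  rule 1 (vowel merger): yikirkawod → yekerkawod
  rule 2 (unconditioned shift): yekerkawod → zekerkawod
  rule 3: no change — zekerkawod
  rule 4 (final devoicing): zekerkawod → zekerkawot
  ⇒ Monik zekerkawot

zekerkawot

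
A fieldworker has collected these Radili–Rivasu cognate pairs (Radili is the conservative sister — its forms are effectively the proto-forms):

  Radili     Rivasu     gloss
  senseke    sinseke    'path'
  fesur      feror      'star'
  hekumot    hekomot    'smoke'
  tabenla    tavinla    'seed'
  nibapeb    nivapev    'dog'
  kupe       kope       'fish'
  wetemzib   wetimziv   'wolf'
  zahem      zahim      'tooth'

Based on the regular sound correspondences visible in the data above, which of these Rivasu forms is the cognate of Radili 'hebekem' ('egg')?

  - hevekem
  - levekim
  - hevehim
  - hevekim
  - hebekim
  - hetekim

tabenla ~ tavinla — Radili b corresponds to Rivasu v between vowels (before a front vowel).
wetemzib ~ wetimziv, zahem ~ zahim — Radili e corresponds to Rivasu i after a consonant, before a nasal.
Applying these to Radili 'hebekem':
  hebekem → hevekem   (b→v between vowels (before a front vowel))
  hevekem → hevekim   (e→i after a consonant, before a nasal)
So the Rivasu cognate is 'hevekim'.

hevekim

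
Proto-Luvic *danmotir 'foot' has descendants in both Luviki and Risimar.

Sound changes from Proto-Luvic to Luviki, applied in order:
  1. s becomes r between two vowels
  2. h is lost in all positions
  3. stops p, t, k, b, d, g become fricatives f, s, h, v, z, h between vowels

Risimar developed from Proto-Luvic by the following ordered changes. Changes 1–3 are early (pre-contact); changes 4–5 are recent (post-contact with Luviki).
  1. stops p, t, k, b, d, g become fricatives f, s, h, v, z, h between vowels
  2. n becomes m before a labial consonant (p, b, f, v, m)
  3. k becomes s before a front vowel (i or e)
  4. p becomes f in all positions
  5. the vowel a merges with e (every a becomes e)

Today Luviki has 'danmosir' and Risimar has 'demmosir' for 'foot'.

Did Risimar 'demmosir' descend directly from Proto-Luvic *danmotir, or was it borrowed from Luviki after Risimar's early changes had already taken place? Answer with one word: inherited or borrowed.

If inherited, *danmotir would pass through all of Risimar's changes:
Risimar: *danmotir > danmosir > dammosir > demmosir  (by intervocalic lenition, nasal place assimilation, vowel merger)
If borrowed from Luviki 'danmosir' after the early changes, it would undergo only the recent ones:
  rule 4 (unconditioned shift): no change (danmosir)
  rule 5 (vowel merger): danmosir → denmosir
  ⇒ as a loan: denmosir
Risimar 'demmosir' matches the inherited outcome exactly, so it is an inherited cognate, not a loan.

inherited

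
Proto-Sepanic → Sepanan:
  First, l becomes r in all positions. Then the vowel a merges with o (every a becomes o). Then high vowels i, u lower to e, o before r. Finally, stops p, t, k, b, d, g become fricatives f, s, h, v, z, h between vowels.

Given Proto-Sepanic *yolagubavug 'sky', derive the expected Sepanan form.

Sepanan: *yolagubavug > yoragubavug > yorogubovug > yorohuvovug  (by unconditioned shift, vowel merger, intervocalic lenition)

yorohuvovug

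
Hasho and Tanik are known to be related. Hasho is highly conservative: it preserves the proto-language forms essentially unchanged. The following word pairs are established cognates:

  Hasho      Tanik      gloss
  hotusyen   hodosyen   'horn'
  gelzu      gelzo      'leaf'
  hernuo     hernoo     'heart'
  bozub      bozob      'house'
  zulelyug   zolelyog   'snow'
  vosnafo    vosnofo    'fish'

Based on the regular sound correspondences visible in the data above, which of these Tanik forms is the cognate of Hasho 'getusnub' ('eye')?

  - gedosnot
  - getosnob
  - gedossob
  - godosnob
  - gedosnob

hotusyen ~ hodosyen — Hasho t corresponds to Tanik d between vowels (before a back vowel).
hotusyen ~ hodosyen, zulelyug ~ zolelyog — Hasho u corresponds to Tanik o after a consonant, before a consonant other than r, m, n, p, b, f, v.
bozub ~ bozob — Hasho u corresponds to Tanik o after a consonant, before a labial obstruent.
Applying these to Hasho 'getusnub':
  getusnub → gedusnub   (t→d between vowels (before a back vowel))
  gedusnub → gedosnub   (u→o after a consonant, before a consonant other than r, m, n, p, b, f, v)
  gedosnub → gedosnob   (u→o after a consonant, before a labial obstruent)
So the Tanik cognate is 'gedosnob'.

gedosnob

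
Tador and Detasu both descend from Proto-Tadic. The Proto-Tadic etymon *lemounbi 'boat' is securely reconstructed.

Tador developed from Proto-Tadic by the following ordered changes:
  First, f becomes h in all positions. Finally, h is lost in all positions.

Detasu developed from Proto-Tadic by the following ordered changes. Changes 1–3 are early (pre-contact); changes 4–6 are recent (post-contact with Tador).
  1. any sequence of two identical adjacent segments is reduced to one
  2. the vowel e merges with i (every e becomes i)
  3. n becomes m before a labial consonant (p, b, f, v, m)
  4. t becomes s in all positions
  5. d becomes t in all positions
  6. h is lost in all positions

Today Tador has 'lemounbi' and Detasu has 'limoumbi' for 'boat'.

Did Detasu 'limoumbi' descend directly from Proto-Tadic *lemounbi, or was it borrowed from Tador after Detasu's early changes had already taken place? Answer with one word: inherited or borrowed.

inherited

If inherited, *lemounbi would pass through all of Detasu's changes:
Detasu: start from *lemounbi.
  rule 1: no change — lemounbi
  rule 2 (vowel merger): lemounbi → limounbi
  rule 3 (nasal place assimilation): limounbi → limoumbi
  rule 4: no change — limoumbi
  rule 5: no change — limoumbi
  rule 6: no change — limoumbi
  ⇒ Detasu limoumbi
If borrowed from Tador 'lemounbi' after the early changes, it would undergo only the recent ones:
  rule 4 (unconditioned shift): no change (lemounbi)
  rule 5 (unconditioned shift): no change (lemounbi)
  rule 6 (h-loss): no change (lemounbi)
  ⇒ as a loan: lemounbi
Detasu 'limoumbi' matches the inherited outcome exactly, so it is an inherited cognate, not a loan.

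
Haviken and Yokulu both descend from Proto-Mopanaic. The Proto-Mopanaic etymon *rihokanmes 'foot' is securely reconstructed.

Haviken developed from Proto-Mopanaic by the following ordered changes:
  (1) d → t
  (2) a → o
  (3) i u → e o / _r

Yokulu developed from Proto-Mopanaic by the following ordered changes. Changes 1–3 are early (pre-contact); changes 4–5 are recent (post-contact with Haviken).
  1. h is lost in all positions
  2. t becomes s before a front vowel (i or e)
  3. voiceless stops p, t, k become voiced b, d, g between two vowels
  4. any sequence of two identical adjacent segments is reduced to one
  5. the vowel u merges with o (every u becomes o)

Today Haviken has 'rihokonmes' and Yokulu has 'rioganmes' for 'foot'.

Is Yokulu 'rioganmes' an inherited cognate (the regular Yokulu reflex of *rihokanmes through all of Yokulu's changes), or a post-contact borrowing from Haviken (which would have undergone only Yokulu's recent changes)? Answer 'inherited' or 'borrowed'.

If inherited, *rihokanmes would pass through all of Yokulu's changes:
Yokulu: start from *rihokanmes.
  rule 1 (h-loss): rihokanmes → riokanmes
  rule 2: no change — riokanmes
  rule 3 (intervocalic voicing): riokanmes → rioganmes
  rule 4: no change — rioganmes
  rule 5: no change — rioganmes
  ⇒ Yokulu rioganmes
If borrowed from Haviken 'rihokonmes' after the early changes, it would undergo only the recent ones:
  rule 4 (degemination): no change (rihokonmes)
  rule 5 (vowel merger): no change (rihokonmes)
  ⇒ as a loan: rihokonmes
Yokulu 'rioganmes' matches the inherited outcome exactly, so it is an inherited cognate, not a loan.

inherited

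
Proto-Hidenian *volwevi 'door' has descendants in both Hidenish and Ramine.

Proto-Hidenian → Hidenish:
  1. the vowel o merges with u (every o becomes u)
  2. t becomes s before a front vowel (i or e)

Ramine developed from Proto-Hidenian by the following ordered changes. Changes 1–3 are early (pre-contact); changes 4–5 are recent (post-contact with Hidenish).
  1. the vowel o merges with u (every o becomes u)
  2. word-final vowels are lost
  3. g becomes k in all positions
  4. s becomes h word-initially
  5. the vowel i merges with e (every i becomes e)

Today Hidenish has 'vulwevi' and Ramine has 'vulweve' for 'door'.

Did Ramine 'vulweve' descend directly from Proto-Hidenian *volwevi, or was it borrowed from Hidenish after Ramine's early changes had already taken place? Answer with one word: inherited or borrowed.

If inherited, *volwevi would pass through all of Ramine's changes:
Ramine: *volwevi > vulwevi > vulwev  (by vowel merger, apocope)
If borrowed from Hidenish 'vulwevi' after the early changes, it would undergo only the recent ones:
  rule 4 (debuccalisation): no change (vulwevi)
  rule 5 (vowel merger): vulwevi → vulweve
  ⇒ as a loan: vulweve
Ramine 'vulweve' matches the loan outcome 'vulweve', not the inherited 'vulwev' — it skipped the early Ramine changes, so it was borrowed from Hidenish.

borrowed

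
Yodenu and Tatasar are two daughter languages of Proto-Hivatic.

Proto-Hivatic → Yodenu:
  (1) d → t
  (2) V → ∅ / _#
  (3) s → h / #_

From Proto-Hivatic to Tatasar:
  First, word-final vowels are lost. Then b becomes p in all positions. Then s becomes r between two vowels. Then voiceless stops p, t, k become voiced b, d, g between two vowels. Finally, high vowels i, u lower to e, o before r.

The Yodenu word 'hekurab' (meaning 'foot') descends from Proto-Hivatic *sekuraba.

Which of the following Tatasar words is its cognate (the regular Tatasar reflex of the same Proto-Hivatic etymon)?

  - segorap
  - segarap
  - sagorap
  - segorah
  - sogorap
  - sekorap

Tatasar: start from *sekuraba.
  rule 1 (apocope): sekuraba → sekurab
  rule 2 (unconditioned shift): sekurab → sekurap
  rule 3: no change — sekurap
  rule 4 (intervocalic voicing): sekurap → segurap
  rule 5 (pre-rhotic lowering): segurap → segorap
  ⇒ Tatasar segorap
The other candidates each miss or misapply at least one Tatasar change.

segorap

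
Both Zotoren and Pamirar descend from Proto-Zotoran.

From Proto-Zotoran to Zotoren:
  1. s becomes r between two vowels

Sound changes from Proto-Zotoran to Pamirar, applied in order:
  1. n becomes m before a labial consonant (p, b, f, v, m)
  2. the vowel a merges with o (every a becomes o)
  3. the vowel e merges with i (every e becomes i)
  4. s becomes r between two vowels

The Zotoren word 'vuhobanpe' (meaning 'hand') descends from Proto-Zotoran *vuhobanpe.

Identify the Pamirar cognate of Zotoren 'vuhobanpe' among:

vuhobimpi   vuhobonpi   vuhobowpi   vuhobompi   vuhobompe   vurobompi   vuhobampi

vuhobompi

Pamirar: *vuhobanpe > vuhobampe > vuhobompe > vuhobompi  (by nasal place assimilation, vowel merger, vowel merger)
The other candidates each miss or misapply at least one Pamirar change.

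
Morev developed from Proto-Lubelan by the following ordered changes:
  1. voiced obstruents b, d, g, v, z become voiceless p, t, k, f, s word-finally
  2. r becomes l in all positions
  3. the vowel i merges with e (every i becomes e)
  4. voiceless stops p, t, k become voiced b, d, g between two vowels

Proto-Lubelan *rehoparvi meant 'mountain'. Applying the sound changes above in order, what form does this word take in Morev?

lehobalve

Morev: *rehoparvi
  rehoparvi (rule 1 does not apply)
  rehoparvi → lehopalvi   [unconditioned shift]
  lehopalvi → lehopalve   [vowel merger]
  lehopalve → lehobalve   [intervocalic voicing]
  giving Morev lehobalve.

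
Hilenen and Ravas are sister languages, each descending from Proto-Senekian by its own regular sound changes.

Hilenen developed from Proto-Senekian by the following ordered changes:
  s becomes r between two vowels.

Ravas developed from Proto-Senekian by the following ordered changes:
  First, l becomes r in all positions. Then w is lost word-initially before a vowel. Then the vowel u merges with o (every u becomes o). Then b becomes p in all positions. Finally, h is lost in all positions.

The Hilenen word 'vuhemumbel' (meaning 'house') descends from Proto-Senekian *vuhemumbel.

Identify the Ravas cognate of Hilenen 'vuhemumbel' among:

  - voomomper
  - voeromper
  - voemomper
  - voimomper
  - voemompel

Ravas: start from *vuhemumbel.
  rule 1 (unconditioned shift): vuhemumbel → vuhemumber
  rule 2: no change — vuhemumber
  rule 3 (vowel merger): vuhemumber → vohemomber
  rule 4 (unconditioned shift): vohemomber → vohemomper
  rule 5 (h-loss): vohemomper → voemomper
  ⇒ Ravas voemomper
Among the options, 'voemomper' alone shows every Ravas change applied in order.

voemomper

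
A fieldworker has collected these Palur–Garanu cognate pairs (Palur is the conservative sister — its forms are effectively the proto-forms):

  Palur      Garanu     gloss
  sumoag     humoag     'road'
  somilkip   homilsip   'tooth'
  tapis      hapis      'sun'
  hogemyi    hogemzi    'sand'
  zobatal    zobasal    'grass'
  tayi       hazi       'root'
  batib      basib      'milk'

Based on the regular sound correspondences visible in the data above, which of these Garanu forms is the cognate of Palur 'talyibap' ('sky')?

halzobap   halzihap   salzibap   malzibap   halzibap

tapis ~ hapis, tayi ~ hazi — Palur t corresponds to Garanu h word-initially before a back vowel.
hogemyi ~ hogemzi — Palur y corresponds to Garanu z after a consonant, before a front vowel.
Applying these to Palur 'talyibap':
  talyibap → halyibap   (t→h word-initially before a back vowel)
  halyibap → halzibap   (y→z after a consonant, before a front vowel)
So the Garanu cognate is 'halzibap'.

halzibap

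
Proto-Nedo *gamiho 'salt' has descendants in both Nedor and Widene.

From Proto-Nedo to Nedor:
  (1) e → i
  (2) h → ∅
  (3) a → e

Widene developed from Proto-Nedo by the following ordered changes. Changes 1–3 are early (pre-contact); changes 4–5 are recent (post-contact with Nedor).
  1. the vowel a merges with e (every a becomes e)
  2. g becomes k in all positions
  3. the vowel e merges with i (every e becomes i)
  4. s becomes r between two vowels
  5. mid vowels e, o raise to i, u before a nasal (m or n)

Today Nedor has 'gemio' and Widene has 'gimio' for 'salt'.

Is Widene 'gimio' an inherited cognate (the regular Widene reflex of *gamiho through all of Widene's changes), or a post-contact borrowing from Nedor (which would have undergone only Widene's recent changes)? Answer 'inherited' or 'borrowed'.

borrowed

If inherited, *gamiho would pass through all of Widene's changes:
Widene: *gamiho
  gamiho → gemiho   [vowel merger]
  gemiho → kemiho   [unconditioned shift]
  kemiho → kimiho   [vowel merger]
  kimiho (rule 4 does not apply)
  kimiho (rule 5 does not apply)
  giving Widene kimiho.
If borrowed from Nedor 'gemio' after the early changes, it would undergo only the recent ones:
  rule 4 (rhotacism): no change (gemio)
  rule 5 (pre-nasal raising): gemio → gimio
  ⇒ as a loan: gimio
Widene 'gimio' matches the loan outcome 'gimio', not the inherited 'kimiho' — it skipped the early Widene changes, so it was borrowed from Nedor.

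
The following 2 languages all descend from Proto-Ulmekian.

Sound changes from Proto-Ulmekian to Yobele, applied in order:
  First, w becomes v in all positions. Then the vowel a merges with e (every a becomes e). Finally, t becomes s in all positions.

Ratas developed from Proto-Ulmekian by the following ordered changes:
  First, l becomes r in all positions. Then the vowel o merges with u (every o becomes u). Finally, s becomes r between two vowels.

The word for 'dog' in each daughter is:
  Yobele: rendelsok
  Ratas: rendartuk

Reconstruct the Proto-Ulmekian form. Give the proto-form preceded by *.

Position 7: Yobele has s, Ratas has t. Ratas preserves t here (none of its changes turn any other segment into t), so the proto-segment is *t.
Position 8: Yobele has o, Ratas has u. Yobele preserves o here (none of its changes turn any other segment into o), so the proto-segment is *o.
Position 5: Yobele has e, Ratas has a. Ratas preserves a here (none of its changes turn any other segment into a), so the proto-segment is *a.
Verify the candidate proto-form against each daughter:
Yobele: *rendaltok
  rendaltok (rule 1 does not apply)
  rendaltok → rendeltok   [vowel merger]
  rendeltok → rendelsok   [unconditioned shift]
  giving Yobele rendelsok.
Ratas: *rendaltok > rendartok > rendartuk  (by unconditioned shift, vowel merger)
Only *rendaltok yields all of Yobele rendelsok, Ratas rendartuk.

*rendaltok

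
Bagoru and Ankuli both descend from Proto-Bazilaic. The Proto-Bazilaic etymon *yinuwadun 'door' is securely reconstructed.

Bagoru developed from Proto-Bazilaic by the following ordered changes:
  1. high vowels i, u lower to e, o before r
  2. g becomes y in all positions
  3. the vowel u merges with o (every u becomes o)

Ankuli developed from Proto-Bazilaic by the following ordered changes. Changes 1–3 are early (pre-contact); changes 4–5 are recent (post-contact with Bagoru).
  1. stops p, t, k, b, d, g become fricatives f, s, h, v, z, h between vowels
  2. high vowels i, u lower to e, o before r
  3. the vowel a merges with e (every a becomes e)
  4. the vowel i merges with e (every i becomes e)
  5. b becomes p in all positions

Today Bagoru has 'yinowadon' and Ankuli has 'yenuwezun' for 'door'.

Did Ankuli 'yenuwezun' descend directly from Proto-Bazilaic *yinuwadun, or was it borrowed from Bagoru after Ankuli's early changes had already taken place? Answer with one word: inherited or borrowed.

If inherited, *yinuwadun would pass through all of Ankuli's changes:
Ankuli: *yinuwadun > yinuwazun > yinuwezun > yenuwezun  (by intervocalic lenition, vowel merger, vowel merger)
If borrowed from Bagoru 'yinowadon' after the early changes, it would undergo only the recent ones:
  rule 4 (vowel merger): yinowadon → yenowadon
  rule 5 (unconditioned shift): no change (yenowadon)
  ⇒ as a loan: yenowadon
Ankuli 'yenuwezun' matches the inherited outcome exactly, so it is an inherited cognate, not a loan.

inherited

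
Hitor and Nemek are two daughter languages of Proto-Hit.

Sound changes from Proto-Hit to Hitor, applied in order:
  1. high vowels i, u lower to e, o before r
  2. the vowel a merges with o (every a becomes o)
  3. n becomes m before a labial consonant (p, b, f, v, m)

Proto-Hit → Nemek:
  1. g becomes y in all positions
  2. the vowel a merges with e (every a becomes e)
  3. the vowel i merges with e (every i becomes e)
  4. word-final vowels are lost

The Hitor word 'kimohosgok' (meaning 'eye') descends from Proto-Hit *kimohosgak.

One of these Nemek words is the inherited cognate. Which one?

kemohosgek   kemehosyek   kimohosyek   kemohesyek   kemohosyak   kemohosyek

kemohosyek

Nemek: start from *kimohosgak.
  rule 1 (unconditioned shift): kimohosgak → kimohosyak
  rule 2 (vowel merger): kimohosyak → kimohosyek
  rule 3 (vowel merger): kimohosyek → kemohosyek
  rule 4: no change — kemohosyek
  ⇒ Nemek kemohosyek
Only 'kemohosyek' matches the regular Nemek development of *kimohosgak.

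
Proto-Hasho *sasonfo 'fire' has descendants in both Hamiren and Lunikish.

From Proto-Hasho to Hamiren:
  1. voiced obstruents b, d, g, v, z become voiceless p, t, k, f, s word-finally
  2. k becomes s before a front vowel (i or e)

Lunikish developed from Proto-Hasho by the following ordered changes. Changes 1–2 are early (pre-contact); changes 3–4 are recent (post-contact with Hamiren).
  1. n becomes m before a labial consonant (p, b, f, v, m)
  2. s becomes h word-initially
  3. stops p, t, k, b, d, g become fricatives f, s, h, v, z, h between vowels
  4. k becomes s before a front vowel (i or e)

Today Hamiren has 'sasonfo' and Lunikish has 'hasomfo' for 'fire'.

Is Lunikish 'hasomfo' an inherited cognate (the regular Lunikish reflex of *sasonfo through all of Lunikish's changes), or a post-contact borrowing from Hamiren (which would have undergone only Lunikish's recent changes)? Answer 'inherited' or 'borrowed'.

If inherited, *sasonfo would pass through all of Lunikish's changes:
Lunikish: start from *sasonfo.
  rule 1 (nasal place assimilation): sasonfo → sasomfo
  rule 2 (debuccalisation): sasomfo → hasomfo
  rule 3: no change — hasomfo
  rule 4: no change — hasomfo
  ⇒ Lunikish hasomfo
If borrowed from Hamiren 'sasonfo' after the early changes, it would undergo only the recent ones:
  rule 3 (intervocalic lenition): no change (sasonfo)
  rule 4 (palatalisation): no change (sasonfo)
  ⇒ as a loan: sasonfo
Lunikish 'hasomfo' matches the inherited outcome exactly, so it is an inherited cognate, not a loan.

inherited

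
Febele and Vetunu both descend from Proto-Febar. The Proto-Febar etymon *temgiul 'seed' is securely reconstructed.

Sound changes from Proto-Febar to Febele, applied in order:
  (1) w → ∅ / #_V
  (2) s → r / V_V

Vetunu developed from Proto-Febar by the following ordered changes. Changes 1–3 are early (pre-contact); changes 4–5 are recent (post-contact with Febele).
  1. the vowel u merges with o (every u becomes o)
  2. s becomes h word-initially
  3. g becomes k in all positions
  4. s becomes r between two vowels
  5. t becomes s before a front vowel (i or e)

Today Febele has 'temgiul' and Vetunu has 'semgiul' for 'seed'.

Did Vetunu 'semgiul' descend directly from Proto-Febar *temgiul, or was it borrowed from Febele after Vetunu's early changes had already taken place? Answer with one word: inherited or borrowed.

borrowed

If inherited, *temgiul would pass through all of Vetunu's changes:
Vetunu: *temgiul
  temgiul → temgiol   [vowel merger]
  temgiol (rule 2 does not apply)
  temgiol → temkiol   [unconditioned shift]
  temkiol (rule 4 does not apply)
  temkiol → semkiol   [palatalisation]
  giving Vetunu semkiol.
If borrowed from Febele 'temgiul' after the early changes, it would undergo only the recent ones:
  rule 4 (rhotacism): no change (temgiul)
  rule 5 (palatalisation): temgiul → semgiul
  ⇒ as a loan: semgiul
Vetunu 'semgiul' matches the loan outcome 'semgiul', not the inherited 'semkiol' — it skipped the early Vetunu changes, so it was borrowed from Febele.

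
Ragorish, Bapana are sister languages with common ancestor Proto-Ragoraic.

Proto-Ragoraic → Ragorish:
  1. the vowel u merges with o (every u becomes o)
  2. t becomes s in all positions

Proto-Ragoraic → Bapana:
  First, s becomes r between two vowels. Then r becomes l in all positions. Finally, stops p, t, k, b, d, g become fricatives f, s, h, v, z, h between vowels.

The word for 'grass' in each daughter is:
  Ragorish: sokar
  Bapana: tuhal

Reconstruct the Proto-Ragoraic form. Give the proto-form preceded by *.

Position 1: Ragorish has s, Bapana has t. Bapana preserves t here (none of its changes turn any other segment into t), so the proto-segment is *t.
Position 3: Ragorish has k, Bapana has h. Ragorish preserves k here (none of its changes turn any other segment into k), so the proto-segment is *k.
Verify the candidate proto-form against each daughter:
Ragorish: *tukar > tokar > sokar  (by vowel merger, unconditioned shift)
Bapana: start from *tukar.
  rule 1: no change — tukar
  rule 2 (unconditioned shift): tukar → tukal
  rule 3 (intervocalic lenition): tukal → tuhal
  ⇒ Bapana tuhal
No other proto-form is consistent with every reflex, so the reconstruction is *tukar.

*tukar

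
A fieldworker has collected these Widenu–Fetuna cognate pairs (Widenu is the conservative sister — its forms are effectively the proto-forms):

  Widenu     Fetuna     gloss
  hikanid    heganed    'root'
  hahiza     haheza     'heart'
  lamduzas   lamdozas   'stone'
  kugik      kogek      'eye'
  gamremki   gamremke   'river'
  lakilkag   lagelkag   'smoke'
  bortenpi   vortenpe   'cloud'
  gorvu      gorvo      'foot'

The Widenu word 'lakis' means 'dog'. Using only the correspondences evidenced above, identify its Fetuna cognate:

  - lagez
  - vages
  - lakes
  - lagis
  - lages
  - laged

lages

lakilkag ~ lagelkag — Widenu k corresponds to Fetuna g between vowels (before a front vowel).
hikanid ~ heganed, hahiza ~ haheza — Widenu i corresponds to Fetuna e after a consonant, before a consonant other than r, m, n, p, b, f, v.
Applying these to Widenu 'lakis':
  lakis → lagis   (k→g between vowels (before a front vowel))
  lagis → lages   (i→e after a consonant, before a consonant other than r, m, n, p, b, f, v)
So the Fetuna cognate is 'lages'.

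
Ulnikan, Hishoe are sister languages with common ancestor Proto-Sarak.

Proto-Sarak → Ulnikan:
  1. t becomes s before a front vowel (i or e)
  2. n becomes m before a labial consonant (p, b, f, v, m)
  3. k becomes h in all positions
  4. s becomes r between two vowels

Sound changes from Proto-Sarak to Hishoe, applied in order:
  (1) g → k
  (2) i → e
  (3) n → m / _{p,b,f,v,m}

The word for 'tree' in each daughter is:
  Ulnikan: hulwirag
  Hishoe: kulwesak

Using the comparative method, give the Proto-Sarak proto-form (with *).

Position 5: Ulnikan has i, Hishoe has e. Ulnikan preserves i here (none of its changes turn any other segment into i), so the proto-segment is *i.
Position 6: Ulnikan has r, Hishoe has s. Hishoe preserves s here (none of its changes turn any other segment into s), so the proto-segment is *s.
This points to *kulwisag. Verify forward in each daughter:
Ulnikan: *kulwisag
  kulwisag (rule 1 does not apply)
  kulwisag (rule 2 does not apply)
  kulwisag → hulwisag   [unconditioned shift]
  hulwisag → hulwirag   [rhotacism]
  giving Ulnikan hulwirag.
Hishoe: *kulwisag
  kulwisag → kulwisak   [unconditioned shift]
  kulwisak → kulwesak   [vowel merger]
  kulwesak (rule 3 does not apply)
  giving Hishoe kulwesak.
Only *kulwisag yields all of Ulnikan hulwirag, Hishoe kulwesak.

*kulwisag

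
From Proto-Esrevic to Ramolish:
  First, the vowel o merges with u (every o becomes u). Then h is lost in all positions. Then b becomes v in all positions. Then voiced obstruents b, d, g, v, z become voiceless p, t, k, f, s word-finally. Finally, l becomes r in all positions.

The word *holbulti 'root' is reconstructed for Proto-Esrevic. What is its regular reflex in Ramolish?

urvurti

Ramolish: *holbulti
  holbulti → hulbulti   [vowel merger]
  hulbulti → ulbulti   [h-loss]
  ulbulti → ulvulti   [unconditioned shift]
  ulvulti (rule 4 does not apply)
  ulvulti → urvurti   [unconditioned shift]
  giving Ramolish urvurti.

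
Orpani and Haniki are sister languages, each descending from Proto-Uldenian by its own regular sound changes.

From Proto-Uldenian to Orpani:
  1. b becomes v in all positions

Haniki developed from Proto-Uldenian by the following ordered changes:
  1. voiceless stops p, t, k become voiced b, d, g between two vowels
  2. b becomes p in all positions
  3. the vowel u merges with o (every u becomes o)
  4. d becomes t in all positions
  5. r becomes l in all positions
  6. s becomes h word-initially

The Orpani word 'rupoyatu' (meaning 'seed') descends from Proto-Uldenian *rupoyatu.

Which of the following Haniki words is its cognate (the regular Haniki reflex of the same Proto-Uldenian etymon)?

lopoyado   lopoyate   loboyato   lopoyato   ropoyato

lopoyato

Haniki: *rupoyatu
  rupoyatu → ruboyadu   [intervocalic voicing]
  ruboyadu → rupoyadu   [unconditioned shift]
  rupoyadu → ropoyado   [vowel merger]
  ropoyado → ropoyato   [unconditioned shift]
  ropoyato → lopoyato   [unconditioned shift]
  lopoyato (rule 6 does not apply)
  giving Haniki lopoyato.
The other candidates each miss or misapply at least one Haniki change.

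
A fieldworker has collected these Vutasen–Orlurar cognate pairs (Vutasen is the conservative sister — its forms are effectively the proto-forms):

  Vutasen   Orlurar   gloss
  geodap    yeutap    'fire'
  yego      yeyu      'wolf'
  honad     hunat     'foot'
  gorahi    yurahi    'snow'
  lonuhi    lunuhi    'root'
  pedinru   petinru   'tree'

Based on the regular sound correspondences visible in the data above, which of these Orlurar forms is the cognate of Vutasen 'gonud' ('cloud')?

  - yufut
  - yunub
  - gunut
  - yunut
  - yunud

gorahi ~ yurahi — Vutasen g corresponds to Orlurar y word-initially before a back vowel.
honad ~ hunat, lonuhi ~ lunuhi — Vutasen o corresponds to Orlurar u after a consonant, before a nasal.
honad ~ hunat — Vutasen d corresponds to Orlurar t word-finally.
Applying these to Vutasen 'gonud':
  gonud → yonud   (g→y word-initially before a back vowel)
  yonud → yunud   (o→u after a consonant, before a nasal)
  yunud → yunut   (d→t word-finally)
So the Orlurar cognate is 'yunut'.

yunut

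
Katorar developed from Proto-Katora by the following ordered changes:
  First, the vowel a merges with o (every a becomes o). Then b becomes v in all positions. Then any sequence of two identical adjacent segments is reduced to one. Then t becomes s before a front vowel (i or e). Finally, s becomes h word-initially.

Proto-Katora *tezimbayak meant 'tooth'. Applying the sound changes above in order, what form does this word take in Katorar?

Katorar: *tezimbayak
  tezimbayak → tezimboyok   [vowel merger]
  tezimboyok → tezimvoyok   [unconditioned shift]
  tezimvoyok (rule 3 does not apply)
  tezimvoyok → sezimvoyok   [palatalisation]
  sezimvoyok → hezimvoyok   [debuccalisation]
  giving Katorar hezimvoyok.

hezimvoyok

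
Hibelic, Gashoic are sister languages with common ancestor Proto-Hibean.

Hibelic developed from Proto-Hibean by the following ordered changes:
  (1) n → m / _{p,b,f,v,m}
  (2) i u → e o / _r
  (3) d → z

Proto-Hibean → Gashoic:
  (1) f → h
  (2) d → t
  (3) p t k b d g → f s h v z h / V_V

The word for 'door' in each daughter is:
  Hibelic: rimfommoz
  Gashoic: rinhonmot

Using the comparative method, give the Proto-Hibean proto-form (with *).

*rinfonmod

Position 3: Hibelic has m, Gashoic has n. Gashoic preserves n here (none of its changes turn any other segment into n), so the proto-segment is *n.
Position 4: Hibelic has f, Gashoic has h. Hibelic preserves f here (none of its changes turn any other segment into f), so the proto-segment is *f.
Verify the candidate proto-form against each daughter:
Hibelic: *rinfonmod > rimfommod > rimfommoz  (by nasal place assimilation, unconditioned shift)
Gashoic: *rinfonmod > rinhonmod > rinhonmot  (by unconditioned shift, unconditioned shift)
*rinfonmod is the unique common source.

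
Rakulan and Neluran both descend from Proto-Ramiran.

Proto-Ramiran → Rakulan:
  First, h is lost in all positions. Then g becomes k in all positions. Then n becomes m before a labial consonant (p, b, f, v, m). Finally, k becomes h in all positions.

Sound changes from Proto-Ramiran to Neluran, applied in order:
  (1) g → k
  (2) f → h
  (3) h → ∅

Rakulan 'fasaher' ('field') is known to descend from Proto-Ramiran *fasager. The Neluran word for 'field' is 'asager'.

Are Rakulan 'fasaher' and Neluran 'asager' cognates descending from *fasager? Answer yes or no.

Derive the expected Neluran reflex of *fasager:
Neluran: start from *fasager.
  rule 1 (unconditioned shift): fasager → fasaker
  rule 2 (unconditioned shift): fasaker → hasaker
  rule 3 (h-loss): hasaker → asaker
  ⇒ Neluran asaker
The regular Neluran reflex would be 'asaker', but the attested form is 'asager'. The correspondence is irregular, so they are not cognates (the Neluran form has a different source).

no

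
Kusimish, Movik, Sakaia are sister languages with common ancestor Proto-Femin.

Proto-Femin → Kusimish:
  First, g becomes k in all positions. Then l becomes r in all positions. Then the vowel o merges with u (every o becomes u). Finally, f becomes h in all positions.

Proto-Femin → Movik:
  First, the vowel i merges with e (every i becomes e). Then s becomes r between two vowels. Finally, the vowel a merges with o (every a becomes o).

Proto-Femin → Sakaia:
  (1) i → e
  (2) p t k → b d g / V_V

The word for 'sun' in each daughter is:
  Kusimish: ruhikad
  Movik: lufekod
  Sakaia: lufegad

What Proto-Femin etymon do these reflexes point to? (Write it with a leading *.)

*lufikad

Position 3: Kusimish has h, Movik has f, Sakaia has f. Movik preserves f here (none of its changes turn any other segment into f), so the proto-segment is *f.
Position 1: Kusimish has r, Movik has l, Sakaia has l. Movik preserves l here (none of its changes turn any other segment into l), so the proto-segment is *l.
Continuing position by position gives *lufikad; check it forward:
Kusimish: *lufikad > rufikad > ruhikad  (by unconditioned shift, unconditioned shift)
Movik: *lufikad
  lufikad → lufekad   [vowel merger]
  lufekad (rule 2 does not apply)
  lufekad → lufekod   [vowel merger]
  giving Movik lufekod.
Sakaia: *lufikad > lufekad > lufegad  (by vowel merger, intervocalic voicing)
Only *lufikad yields all of Kusimish ruhikad, Movik lufekod, Sakaia lufegad.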